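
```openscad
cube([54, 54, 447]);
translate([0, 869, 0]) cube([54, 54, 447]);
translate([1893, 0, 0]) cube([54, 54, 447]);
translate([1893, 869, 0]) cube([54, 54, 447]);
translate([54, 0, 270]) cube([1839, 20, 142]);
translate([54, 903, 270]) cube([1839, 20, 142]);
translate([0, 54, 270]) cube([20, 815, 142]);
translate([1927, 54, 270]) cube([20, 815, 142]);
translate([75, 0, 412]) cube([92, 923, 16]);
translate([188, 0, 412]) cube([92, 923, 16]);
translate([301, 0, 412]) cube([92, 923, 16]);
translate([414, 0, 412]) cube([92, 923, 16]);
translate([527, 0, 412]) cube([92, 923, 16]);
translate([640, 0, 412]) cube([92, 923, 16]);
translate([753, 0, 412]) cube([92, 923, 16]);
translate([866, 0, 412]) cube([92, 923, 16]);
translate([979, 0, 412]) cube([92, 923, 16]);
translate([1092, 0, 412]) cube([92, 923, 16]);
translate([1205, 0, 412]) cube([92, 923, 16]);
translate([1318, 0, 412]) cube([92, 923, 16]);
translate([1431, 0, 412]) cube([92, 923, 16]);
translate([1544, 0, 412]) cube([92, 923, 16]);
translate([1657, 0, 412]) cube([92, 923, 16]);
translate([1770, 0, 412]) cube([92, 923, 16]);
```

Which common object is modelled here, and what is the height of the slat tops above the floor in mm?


A bed frame. The slat-top height is 428 mm.

Four posts, four rails, and a row of slats — a bed frame. Slats sit on the rails at z = 270 + 142 = 412; with slat thickness 16, the top is 428 mm.


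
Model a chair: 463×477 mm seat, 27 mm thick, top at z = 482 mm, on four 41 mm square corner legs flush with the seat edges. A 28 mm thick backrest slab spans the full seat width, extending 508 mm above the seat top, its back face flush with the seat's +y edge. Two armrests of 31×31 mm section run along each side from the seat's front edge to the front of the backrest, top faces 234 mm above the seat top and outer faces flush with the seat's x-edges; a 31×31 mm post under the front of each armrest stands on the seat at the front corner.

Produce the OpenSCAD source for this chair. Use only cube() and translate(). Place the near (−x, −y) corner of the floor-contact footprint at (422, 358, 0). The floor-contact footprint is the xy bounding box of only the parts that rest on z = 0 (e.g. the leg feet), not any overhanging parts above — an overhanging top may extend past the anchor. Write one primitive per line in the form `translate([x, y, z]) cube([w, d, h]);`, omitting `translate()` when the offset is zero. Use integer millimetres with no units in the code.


translate([422, 358, 455]) cube([463, 477, 27]);
translate([422, 358, 0]) cube([41, 41, 455]);
translate([844, 358, 0]) cube([41, 41, 455]);
translate([422, 794, 0]) cube([41, 41, 455]);
translate([844, 794, 0]) cube([41, 41, 455]);
translate([422, 807, 482]) cube([463, 28, 508]);
translate([422, 358, 685]) cube([31, 449, 31]);
translate([854, 358, 685]) cube([31, 449, 31]);
translate([422, 358, 482]) cube([31, 31, 203]);
translate([854, 358, 482]) cube([31, 31, 203]);


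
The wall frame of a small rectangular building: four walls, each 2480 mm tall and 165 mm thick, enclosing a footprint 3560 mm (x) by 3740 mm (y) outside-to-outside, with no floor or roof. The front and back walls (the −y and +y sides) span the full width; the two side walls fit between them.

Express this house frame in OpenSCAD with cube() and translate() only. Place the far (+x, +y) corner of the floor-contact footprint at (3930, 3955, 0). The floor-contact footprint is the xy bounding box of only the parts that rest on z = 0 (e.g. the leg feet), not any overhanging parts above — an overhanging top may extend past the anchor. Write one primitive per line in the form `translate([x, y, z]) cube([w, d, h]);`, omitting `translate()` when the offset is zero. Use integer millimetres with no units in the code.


translate([370, 215, 0]) cube([3560, 165, 2480]);
translate([370, 3790, 0]) cube([3560, 165, 2480]);
translate([370, 380, 0]) cube([165, 3410, 2480]);
translate([3765, 380, 0]) cube([165, 3410, 2480]);


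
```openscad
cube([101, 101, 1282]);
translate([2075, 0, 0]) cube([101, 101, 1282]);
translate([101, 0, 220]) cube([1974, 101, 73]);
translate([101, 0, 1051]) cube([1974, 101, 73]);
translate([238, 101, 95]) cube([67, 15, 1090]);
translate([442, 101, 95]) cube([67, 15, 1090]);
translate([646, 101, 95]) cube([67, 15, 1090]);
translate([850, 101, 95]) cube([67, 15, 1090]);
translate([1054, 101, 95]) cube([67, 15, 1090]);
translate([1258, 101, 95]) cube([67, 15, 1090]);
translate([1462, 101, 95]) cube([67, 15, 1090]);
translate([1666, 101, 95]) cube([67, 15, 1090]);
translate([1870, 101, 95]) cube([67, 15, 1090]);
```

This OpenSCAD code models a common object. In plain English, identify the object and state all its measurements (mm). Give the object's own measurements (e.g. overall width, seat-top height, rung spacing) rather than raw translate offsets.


A fence section. Two 101×101 mm posts, 1282 mm tall, stand on the floor with a clear span of 1974 mm between their inner faces. Two horizontal rails of 101×73 mm section span the gap between the posts with their undersides at z = 220 mm and z = 1051 mm, flush with the posts' −y face. 9 pickets, each 67 mm wide, 15 mm thick and 1090 mm tall, are fixed to the +y face of the rails with their bottoms at z = 95 mm, spaced across the span with a 137 mm gap after the −x post and between neighbouring pickets, with 138 mm left before the +x post.


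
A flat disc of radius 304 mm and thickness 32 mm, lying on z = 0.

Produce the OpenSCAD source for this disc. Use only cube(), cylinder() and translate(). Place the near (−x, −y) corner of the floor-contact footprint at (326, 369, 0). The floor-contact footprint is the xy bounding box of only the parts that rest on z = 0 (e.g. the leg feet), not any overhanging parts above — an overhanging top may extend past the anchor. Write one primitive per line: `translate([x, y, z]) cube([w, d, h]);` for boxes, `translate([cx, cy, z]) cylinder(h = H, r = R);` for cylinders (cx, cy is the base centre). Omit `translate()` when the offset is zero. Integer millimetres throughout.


translate([630, 673, 0]) cylinder(h = 32, r = 304);


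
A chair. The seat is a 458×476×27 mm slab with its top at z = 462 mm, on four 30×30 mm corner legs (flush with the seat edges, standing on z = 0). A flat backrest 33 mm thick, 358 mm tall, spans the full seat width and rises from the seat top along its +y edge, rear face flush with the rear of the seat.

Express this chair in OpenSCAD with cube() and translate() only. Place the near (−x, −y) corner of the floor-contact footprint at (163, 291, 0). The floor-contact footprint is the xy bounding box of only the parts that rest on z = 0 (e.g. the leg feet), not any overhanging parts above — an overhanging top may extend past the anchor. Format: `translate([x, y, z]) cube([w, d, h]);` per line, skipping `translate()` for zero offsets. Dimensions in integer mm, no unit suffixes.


translate([163, 291, 435]) cube([458, 476, 27]);
translate([163, 291, 0]) cube([30, 30, 435]);
translate([591, 291, 0]) cube([30, 30, 435]);
translate([163, 737, 0]) cube([30, 30, 435]);
translate([591, 737, 0]) cube([30, 30, 435]);
translate([163, 734, 462]) cube([458, 33, 358]);


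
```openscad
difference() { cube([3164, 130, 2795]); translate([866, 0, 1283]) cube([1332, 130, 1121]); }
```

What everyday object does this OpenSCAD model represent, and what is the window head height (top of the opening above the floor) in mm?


A wall with a window opening. The window head height is 2404 mm.

A wall with a rectangular opening subtracted — a window. Sill at z = 1283, opening 1121 mm tall, so the head is at 1283 + 1121 = 2404 mm.


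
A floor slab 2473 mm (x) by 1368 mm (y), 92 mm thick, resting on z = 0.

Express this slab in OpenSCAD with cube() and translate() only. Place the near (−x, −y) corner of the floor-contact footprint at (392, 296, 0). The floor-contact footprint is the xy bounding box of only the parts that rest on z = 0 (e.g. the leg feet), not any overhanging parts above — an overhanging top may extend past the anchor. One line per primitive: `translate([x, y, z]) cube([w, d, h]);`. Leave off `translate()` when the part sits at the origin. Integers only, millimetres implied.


translate([392, 296, 0]) cube([2473, 1368, 92]);


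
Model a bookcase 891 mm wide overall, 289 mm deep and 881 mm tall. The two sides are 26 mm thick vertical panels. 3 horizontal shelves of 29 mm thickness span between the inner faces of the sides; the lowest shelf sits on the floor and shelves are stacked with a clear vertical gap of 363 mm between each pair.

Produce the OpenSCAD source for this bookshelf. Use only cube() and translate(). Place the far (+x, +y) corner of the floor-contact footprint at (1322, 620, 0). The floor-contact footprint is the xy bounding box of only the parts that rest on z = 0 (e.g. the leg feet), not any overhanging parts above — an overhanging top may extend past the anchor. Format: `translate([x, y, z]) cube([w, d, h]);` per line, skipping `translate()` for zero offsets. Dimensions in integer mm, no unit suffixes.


translate([431, 331, 0]) cube([26, 289, 881]);
translate([1296, 331, 0]) cube([26, 289, 881]);
translate([457, 331, 0]) cube([839, 289, 29]);
translate([457, 331, 392]) cube([839, 289, 29]);
translate([457, 331, 784]) cube([839, 289, 29]);


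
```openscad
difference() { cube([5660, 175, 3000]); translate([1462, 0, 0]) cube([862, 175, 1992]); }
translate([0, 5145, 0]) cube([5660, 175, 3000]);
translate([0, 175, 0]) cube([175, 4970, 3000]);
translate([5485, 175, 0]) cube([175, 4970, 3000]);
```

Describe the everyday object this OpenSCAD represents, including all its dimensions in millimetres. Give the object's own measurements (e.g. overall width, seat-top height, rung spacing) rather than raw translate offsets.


A single room: four walls, each 3000 mm tall and 175 mm thick, enclosing an outside footprint 5660×5320 mm (x × y), no floor or roof. The front and back walls (−y and +y sides) run the full x-width; the side walls fit between their inner faces. A door opening 862 mm wide and 1992 mm tall is cut through the front wall from the floor up, its −x edge 1462 mm from the wall's −x end.


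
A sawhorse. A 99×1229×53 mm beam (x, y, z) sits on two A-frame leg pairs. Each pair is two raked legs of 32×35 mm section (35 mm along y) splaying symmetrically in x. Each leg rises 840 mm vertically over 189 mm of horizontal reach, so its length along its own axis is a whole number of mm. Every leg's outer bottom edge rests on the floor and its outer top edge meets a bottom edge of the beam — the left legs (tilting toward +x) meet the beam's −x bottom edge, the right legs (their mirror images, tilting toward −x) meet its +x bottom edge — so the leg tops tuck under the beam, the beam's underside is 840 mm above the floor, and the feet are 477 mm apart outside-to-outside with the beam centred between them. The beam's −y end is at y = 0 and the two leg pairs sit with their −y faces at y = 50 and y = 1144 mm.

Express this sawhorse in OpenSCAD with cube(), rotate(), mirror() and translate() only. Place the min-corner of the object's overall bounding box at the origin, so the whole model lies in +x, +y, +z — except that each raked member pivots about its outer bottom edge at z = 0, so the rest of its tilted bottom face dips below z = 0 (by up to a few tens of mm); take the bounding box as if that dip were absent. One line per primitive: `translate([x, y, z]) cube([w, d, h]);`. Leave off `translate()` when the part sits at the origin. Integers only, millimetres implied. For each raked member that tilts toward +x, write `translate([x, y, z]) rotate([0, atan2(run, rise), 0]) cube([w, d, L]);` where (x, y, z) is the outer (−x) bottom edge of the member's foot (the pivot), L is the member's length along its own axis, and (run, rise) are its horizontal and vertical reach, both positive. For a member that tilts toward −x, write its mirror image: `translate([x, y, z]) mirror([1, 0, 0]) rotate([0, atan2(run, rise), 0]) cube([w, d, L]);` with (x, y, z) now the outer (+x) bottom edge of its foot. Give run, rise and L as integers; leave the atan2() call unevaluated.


translate([189, 0, 840]) cube([99, 1229, 53]);
translate([0, 50, 0]) rotate([0, atan2(189, 840), 0]) cube([32, 35, 861]);
translate([477, 50, 0]) mirror([1, 0, 0]) rotate([0, atan2(189, 840), 0]) cube([32, 35, 861]);
translate([0, 1144, 0]) rotate([0, atan2(189, 840), 0]) cube([32, 35, 861]);
translate([477, 1144, 0]) mirror([1, 0, 0]) rotate([0, atan2(189, 840), 0]) cube([32, 35, 861]);


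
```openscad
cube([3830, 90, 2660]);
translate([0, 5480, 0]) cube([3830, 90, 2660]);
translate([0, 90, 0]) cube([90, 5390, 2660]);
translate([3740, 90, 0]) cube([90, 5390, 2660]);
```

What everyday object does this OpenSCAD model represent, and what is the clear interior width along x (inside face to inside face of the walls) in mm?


A house (or room) frame. The interior width is 3650 mm.

Four 2660 mm walls enclosing a rectangle with no floor or roof — a room or house frame. Outside width is 3830 mm and wall thickness is 90 mm, so the interior width is 3830 − 2 × 90 = 3650 mm.


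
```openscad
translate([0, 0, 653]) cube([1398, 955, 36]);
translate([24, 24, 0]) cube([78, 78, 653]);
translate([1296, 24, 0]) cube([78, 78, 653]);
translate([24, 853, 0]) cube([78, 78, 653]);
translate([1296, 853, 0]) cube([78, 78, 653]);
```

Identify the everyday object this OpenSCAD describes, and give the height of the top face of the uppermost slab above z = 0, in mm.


A table. The table height is 689 mm.

A 1398×955×36 slab sits at z = 653 on four 78 mm square posts — a table. The top surface is at 653 + 36 = 689 mm.


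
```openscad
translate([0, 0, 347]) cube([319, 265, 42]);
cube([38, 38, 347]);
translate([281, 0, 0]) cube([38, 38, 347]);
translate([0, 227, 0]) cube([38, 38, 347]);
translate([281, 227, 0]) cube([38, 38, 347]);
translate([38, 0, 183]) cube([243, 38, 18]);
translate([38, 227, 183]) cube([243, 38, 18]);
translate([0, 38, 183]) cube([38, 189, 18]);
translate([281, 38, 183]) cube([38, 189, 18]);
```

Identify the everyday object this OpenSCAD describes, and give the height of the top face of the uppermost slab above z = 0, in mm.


A stool. The seat height is 389 mm.

A 319×265×42 slab at z = 347 on four corner posts — a stool. The seat top is 347 + 42 = 389 mm.


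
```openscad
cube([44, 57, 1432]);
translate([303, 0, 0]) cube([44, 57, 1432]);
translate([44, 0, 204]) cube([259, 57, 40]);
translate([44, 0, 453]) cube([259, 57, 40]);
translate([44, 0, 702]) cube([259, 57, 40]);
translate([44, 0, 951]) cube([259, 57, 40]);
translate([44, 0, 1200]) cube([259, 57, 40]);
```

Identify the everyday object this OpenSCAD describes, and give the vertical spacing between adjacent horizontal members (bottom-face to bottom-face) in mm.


A ladder. The rung spacing is 249 mm.

Two tall 44×57 posts with 5 short bars between them — a ladder. Adjacent rungs sit at z = 204 and z = 453, so the spacing is 453 − 204 = 249 mm.


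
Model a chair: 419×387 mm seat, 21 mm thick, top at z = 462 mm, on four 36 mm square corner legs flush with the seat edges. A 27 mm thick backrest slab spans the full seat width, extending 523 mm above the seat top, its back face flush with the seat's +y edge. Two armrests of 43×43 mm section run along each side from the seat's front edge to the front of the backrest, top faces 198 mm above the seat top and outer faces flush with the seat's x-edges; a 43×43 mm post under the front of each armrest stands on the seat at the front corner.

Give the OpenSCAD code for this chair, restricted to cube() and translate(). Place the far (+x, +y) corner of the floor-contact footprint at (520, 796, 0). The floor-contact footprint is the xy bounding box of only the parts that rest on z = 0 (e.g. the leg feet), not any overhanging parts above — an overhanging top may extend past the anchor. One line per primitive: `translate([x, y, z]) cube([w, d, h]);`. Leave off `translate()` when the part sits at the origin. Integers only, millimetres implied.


translate([101, 409, 441]) cube([419, 387, 21]);
translate([101, 409, 0]) cube([36, 36, 441]);
translate([484, 409, 0]) cube([36, 36, 441]);
translate([101, 760, 0]) cube([36, 36, 441]);
translate([484, 760, 0]) cube([36, 36, 441]);
translate([101, 769, 462]) cube([419, 27, 523]);
translate([101, 409, 617]) cube([43, 360, 43]);
translate([477, 409, 617]) cube([43, 360, 43]);
translate([101, 409, 462]) cube([43, 43, 155]);
translate([477, 409, 462]) cube([43, 43, 155]);


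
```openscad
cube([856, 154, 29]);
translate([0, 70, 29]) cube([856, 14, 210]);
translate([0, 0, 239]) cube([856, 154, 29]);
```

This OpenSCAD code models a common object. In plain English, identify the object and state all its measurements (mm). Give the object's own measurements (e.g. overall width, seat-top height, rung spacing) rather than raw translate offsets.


An I-beam lying along x, 856 mm long. Overall section height 268 mm. Two flanges 154 mm wide (y) and 29 mm thick, one on the floor and one at the top; a web 14 mm thick runs between them, centred on the flange width.


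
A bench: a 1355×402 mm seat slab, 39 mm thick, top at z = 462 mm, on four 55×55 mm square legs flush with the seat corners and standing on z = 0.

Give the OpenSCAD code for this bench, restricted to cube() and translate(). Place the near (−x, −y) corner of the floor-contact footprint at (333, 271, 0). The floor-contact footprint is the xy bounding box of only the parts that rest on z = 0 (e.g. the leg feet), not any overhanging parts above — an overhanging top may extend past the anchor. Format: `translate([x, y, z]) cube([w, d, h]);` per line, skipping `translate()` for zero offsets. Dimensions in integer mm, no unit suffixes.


translate([333, 271, 423]) cube([1355, 402, 39]);
translate([333, 271, 0]) cube([55, 55, 423]);
translate([333, 618, 0]) cube([55, 55, 423]);
translate([1633, 271, 0]) cube([55, 55, 423]);
translate([1633, 618, 0]) cube([55, 55, 423]);


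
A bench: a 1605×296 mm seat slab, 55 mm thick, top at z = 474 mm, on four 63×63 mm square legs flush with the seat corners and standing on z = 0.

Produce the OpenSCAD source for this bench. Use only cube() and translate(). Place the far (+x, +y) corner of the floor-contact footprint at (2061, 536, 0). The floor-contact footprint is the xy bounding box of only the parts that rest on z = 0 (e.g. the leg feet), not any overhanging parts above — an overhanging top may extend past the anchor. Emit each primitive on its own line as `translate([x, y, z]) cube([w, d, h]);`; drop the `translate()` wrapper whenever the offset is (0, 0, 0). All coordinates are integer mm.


translate([456, 240, 419]) cube([1605, 296, 55]);
translate([456, 240, 0]) cube([63, 63, 419]);
translate([456, 473, 0]) cube([63, 63, 419]);
translate([1998, 240, 0]) cube([63, 63, 419]);
translate([1998, 473, 0]) cube([63, 63, 419]);


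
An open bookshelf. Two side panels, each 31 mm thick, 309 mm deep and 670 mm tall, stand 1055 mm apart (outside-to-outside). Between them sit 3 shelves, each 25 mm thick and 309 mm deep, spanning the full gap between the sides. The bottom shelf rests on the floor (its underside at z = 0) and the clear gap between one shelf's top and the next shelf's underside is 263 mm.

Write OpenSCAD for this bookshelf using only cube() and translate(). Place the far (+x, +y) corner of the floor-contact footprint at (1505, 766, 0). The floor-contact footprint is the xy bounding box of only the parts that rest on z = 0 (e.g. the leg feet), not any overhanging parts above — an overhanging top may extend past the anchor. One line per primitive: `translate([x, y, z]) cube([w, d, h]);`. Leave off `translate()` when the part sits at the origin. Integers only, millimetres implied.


translate([450, 457, 0]) cube([31, 309, 670]);
translate([1474, 457, 0]) cube([31, 309, 670]);
translate([481, 457, 0]) cube([993, 309, 25]);
translate([481, 457, 288]) cube([993, 309, 25]);
translate([481, 457, 576]) cube([993, 309, 25]);


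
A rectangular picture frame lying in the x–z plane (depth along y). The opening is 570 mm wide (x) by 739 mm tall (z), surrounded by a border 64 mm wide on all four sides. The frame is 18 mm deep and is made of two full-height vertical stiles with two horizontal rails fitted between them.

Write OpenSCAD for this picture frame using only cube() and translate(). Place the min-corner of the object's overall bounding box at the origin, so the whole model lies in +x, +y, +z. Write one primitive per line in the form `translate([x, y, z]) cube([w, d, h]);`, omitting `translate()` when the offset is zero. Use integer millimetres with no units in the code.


cube([64, 18, 867]);
translate([634, 0, 0]) cube([64, 18, 867]);
translate([64, 0, 0]) cube([570, 18, 64]);
translate([64, 0, 803]) cube([570, 18, 64]);


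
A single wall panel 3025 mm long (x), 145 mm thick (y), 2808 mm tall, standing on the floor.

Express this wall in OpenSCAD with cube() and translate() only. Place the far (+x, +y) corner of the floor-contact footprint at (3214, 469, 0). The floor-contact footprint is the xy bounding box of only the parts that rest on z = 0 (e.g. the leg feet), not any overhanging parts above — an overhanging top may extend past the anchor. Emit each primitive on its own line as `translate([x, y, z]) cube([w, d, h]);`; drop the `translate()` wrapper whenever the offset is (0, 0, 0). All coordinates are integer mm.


translate([189, 324, 0]) cube([3025, 145, 2808]);


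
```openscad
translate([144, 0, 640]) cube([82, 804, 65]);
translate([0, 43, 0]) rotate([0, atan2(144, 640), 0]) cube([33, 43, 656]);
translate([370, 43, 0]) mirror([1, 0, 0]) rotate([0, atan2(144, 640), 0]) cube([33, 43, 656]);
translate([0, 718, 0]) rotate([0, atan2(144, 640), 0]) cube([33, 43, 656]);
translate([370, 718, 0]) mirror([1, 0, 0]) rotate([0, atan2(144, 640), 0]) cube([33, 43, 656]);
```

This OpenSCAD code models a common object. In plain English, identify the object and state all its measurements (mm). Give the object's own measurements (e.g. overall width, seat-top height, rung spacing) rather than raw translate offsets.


A sawhorse. A 82×804×65 mm beam (x, y, z) sits on two A-frame leg pairs. Each pair is two raked legs of 33×43 mm section (43 mm along y) splaying symmetrically in x. Each leg rises 640 mm vertically over 144 mm of horizontal reach and is 656 mm long along its own axis. Every leg's outer bottom edge rests on the floor and its outer top edge meets a bottom edge of the beam — the left legs (tilting toward +x) meet the beam's −x bottom edge, the right legs (their mirror images, tilting toward −x) meet its +x bottom edge — so the leg tops tuck under the beam, the beam's underside is 640 mm above the floor, and the feet are 370 mm apart outside-to-outside with the beam centred between them. The two leg pairs are set in 43 mm from either end of the beam.


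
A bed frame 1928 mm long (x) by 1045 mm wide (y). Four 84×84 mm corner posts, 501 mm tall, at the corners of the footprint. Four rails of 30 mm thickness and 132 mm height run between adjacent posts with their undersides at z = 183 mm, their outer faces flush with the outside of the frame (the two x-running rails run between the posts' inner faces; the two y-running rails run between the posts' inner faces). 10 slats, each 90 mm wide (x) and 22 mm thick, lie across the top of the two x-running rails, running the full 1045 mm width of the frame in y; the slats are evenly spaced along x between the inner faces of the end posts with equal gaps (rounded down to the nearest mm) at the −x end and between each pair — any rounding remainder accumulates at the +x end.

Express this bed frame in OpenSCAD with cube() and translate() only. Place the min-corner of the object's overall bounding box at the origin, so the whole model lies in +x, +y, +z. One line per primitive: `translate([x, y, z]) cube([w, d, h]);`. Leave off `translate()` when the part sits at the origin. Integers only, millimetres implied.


cube([84, 84, 501]);
translate([0, 961, 0]) cube([84, 84, 501]);
translate([1844, 0, 0]) cube([84, 84, 501]);
translate([1844, 961, 0]) cube([84, 84, 501]);
translate([84, 0, 183]) cube([1760, 30, 132]);
translate([84, 1015, 183]) cube([1760, 30, 132]);
translate([0, 84, 183]) cube([30, 877, 132]);
translate([1898, 84, 183]) cube([30, 877, 132]);
translate([162, 0, 315]) cube([90, 1045, 22]);
translate([330, 0, 315]) cube([90, 1045, 22]);
translate([498, 0, 315]) cube([90, 1045, 22]);
translate([666, 0, 315]) cube([90, 1045, 22]);
translate([834, 0, 315]) cube([90, 1045, 22]);
translate([1002, 0, 315]) cube([90, 1045, 22]);
translate([1170, 0, 315]) cube([90, 1045, 22]);
translate([1338, 0, 315]) cube([90, 1045, 22]);
translate([1506, 0, 315]) cube([90, 1045, 22]);
translate([1674, 0, 315]) cube([90, 1045, 22]);


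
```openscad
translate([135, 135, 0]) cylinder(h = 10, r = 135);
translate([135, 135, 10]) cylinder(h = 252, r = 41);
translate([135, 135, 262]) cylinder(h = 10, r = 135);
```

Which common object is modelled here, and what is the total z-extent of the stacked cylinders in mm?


A spool. The overall height is 272 mm.

Three coaxial cylinders, large–small–large — a spool. Two 10 mm flanges and a 252 mm core give 10 + 252 + 10 = 272 mm.


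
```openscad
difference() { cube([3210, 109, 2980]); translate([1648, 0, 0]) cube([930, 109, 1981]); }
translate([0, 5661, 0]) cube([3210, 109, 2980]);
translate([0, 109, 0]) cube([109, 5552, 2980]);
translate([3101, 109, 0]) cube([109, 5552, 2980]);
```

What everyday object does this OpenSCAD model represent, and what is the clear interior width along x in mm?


A single room. The interior width is 2992 mm.

Four walls enclosing a rectangle with a door in the front wall — a room. Outside width 3210 minus two 109 mm walls gives 2992 mm.


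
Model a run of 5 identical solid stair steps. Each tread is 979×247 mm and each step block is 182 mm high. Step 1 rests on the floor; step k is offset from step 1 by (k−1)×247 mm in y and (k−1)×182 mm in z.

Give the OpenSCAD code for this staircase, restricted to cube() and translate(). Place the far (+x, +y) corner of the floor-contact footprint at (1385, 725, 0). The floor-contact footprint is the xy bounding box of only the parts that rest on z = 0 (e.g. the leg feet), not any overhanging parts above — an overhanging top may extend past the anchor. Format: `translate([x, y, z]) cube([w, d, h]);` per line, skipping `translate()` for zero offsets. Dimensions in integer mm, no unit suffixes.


translate([406, 478, 0]) cube([979, 247, 182]);
translate([406, 725, 182]) cube([979, 247, 182]);
translate([406, 972, 364]) cube([979, 247, 182]);
translate([406, 1219, 546]) cube([979, 247, 182]);
translate([406, 1466, 728]) cube([979, 247, 182]);


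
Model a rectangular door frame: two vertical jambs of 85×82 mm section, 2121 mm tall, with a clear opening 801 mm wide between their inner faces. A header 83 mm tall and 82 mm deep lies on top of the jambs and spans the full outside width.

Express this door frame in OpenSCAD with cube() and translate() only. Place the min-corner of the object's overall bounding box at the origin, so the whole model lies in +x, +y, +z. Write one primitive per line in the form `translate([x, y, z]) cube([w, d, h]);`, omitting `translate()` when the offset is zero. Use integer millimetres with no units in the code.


cube([85, 82, 2121]);
translate([886, 0, 0]) cube([85, 82, 2121]);
translate([0, 0, 2121]) cube([971, 82, 83]);


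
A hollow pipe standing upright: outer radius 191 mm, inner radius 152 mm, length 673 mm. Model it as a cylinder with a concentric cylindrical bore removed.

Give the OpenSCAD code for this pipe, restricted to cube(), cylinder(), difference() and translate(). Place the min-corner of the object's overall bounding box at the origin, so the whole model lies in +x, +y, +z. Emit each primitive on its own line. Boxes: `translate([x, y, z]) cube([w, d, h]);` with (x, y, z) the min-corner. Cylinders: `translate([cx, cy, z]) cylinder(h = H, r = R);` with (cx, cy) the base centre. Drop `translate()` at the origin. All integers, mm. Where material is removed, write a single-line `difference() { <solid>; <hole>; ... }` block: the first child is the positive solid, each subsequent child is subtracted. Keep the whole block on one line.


difference() { translate([191, 191, 0]) cylinder(h = 673, r = 191); translate([191, 191, 0]) cylinder(h = 673, r = 152); }


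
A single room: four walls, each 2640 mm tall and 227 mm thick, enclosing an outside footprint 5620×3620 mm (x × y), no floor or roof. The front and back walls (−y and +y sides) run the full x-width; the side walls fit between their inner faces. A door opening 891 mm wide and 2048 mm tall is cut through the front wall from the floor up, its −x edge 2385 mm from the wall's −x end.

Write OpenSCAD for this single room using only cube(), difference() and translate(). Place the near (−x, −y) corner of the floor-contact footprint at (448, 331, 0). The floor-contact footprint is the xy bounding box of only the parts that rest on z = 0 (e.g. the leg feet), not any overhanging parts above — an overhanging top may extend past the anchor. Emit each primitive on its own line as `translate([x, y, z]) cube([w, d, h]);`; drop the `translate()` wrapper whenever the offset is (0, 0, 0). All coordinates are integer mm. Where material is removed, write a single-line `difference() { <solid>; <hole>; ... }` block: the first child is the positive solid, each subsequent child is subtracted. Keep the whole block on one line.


difference() { translate([448, 331, 0]) cube([5620, 227, 2640]); translate([2833, 331, 0]) cube([891, 227, 2048]); }
translate([448, 3724, 0]) cube([5620, 227, 2640]);
translate([448, 558, 0]) cube([227, 3166, 2640]);
translate([5841, 558, 0]) cube([227, 3166, 2640]);


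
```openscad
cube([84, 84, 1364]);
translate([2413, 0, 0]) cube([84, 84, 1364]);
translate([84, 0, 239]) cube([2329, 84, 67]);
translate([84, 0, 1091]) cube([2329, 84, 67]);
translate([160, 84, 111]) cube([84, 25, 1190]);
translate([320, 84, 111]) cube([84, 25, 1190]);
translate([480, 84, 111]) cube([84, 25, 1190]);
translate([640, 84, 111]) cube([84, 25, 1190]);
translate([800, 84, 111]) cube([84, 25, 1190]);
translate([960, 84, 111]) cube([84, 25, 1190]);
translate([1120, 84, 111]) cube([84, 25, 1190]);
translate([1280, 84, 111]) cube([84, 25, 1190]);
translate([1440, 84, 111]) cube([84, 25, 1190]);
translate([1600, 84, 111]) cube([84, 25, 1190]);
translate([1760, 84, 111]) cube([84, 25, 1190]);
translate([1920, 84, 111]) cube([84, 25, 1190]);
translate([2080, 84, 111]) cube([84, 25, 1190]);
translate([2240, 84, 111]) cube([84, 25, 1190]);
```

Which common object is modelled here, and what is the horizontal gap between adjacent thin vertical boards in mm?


A fence section. The picket gap is 76 mm.

Two posts, two rails, 14 pickets — a fence section. Span 2329 mm holds 14 pickets of 84 mm with 15 equal gaps: ⌊(2329 − 14·84) / 15⌋ = 76 mm.


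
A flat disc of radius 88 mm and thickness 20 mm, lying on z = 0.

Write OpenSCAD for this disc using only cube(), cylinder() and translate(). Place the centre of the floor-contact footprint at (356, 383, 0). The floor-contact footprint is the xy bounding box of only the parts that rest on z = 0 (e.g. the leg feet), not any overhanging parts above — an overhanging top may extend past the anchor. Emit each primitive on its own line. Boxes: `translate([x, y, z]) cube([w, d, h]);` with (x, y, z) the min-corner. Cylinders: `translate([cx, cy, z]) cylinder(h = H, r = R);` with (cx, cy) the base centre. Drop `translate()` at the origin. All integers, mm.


translate([356, 383, 0]) cylinder(h = 20, r = 88);


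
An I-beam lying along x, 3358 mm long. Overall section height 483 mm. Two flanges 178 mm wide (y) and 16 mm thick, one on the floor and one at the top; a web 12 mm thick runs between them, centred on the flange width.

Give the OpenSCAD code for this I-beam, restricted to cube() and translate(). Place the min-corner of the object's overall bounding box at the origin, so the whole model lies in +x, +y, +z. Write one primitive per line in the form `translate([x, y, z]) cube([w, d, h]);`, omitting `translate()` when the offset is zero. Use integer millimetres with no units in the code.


cube([3358, 178, 16]);
translate([0, 83, 16]) cube([3358, 12, 451]);
translate([0, 0, 467]) cube([3358, 178, 16]);


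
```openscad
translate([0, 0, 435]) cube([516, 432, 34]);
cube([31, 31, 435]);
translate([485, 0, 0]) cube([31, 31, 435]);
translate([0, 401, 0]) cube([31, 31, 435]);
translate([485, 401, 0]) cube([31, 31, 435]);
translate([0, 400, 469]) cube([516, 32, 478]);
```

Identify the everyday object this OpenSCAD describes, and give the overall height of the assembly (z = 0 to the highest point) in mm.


A chair. The overall height is 947 mm.

A slab on four corner posts with a tall panel at the back — a chair. The seat slab sits at z = 435 with thickness 34, and the 478 mm backrest starts at the seat top, so the overall height is 435 + 34 + 478 = 947 mm.


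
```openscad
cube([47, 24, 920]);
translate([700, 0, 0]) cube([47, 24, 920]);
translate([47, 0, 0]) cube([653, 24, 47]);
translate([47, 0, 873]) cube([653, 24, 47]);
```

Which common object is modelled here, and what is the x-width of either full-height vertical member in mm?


A picture frame. The border width is 47 mm.

Four thin pieces enclosing a rectangular opening — a picture frame. The two full-height stiles are 920 mm tall; the top rail sits at z = 873 and is 47 mm tall, so the border above the opening is 920 − 873 = 47 mm, matching the stile x-width.


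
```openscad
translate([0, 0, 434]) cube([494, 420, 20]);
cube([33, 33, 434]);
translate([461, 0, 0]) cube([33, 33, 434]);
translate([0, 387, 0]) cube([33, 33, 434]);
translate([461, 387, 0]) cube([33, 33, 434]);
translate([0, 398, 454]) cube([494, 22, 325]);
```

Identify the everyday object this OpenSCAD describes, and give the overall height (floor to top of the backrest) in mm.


A chair. The overall height is 779 mm.

A slab on four corner posts with a tall panel at the back — a chair. The seat slab sits at z = 434 with thickness 20, and the 325 mm backrest starts at the seat top, so the overall height is 434 + 20 + 325 = 779 mm.


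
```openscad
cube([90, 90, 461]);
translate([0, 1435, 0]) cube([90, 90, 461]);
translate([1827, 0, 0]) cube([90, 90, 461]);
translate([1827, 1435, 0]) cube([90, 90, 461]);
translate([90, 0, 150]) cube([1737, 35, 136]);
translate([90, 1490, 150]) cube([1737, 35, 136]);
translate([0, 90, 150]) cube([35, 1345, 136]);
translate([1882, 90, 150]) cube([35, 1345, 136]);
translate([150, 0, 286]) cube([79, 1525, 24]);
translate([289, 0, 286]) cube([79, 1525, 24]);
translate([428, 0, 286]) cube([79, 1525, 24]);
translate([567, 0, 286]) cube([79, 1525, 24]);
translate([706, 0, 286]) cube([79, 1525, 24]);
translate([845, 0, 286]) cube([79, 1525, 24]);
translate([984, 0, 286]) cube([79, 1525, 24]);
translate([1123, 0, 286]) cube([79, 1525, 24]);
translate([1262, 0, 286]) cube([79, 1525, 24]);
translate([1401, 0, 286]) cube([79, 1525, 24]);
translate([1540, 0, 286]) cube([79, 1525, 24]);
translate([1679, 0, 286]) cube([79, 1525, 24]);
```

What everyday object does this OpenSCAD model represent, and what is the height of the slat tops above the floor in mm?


A bed frame. The slat-top height is 310 mm.

Four posts, four rails, and a row of slats — a bed frame. Slats sit on the rails at z = 150 + 136 = 286; with slat thickness 24, the top is 310 mm.


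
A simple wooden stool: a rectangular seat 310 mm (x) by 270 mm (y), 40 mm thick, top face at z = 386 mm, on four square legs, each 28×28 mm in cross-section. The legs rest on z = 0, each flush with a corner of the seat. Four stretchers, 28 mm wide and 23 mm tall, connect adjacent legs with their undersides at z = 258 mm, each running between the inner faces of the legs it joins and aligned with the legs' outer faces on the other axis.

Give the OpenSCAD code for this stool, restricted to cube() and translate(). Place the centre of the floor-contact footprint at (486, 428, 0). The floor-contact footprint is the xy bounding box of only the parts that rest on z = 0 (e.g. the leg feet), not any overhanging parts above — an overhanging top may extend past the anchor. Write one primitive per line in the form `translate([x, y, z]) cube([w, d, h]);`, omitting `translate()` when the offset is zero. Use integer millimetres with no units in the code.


translate([331, 293, 346]) cube([310, 270, 40]);
translate([331, 293, 0]) cube([28, 28, 346]);
translate([613, 293, 0]) cube([28, 28, 346]);
translate([331, 535, 0]) cube([28, 28, 346]);
translate([613, 535, 0]) cube([28, 28, 346]);
translate([359, 293, 258]) cube([254, 28, 23]);
translate([359, 535, 258]) cube([254, 28, 23]);
translate([331, 321, 258]) cube([28, 214, 23]);
translate([613, 321, 258]) cube([28, 214, 23]);


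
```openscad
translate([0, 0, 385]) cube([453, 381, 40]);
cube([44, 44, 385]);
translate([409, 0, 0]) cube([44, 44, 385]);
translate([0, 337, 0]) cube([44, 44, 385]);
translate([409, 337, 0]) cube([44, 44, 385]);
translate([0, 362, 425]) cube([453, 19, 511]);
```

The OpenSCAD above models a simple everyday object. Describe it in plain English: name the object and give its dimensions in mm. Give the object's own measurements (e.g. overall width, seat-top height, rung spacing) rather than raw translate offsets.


A chair. The seat is a 453×381×40 mm slab with its top at z = 425 mm, on four 44×44 mm corner legs (flush with the seat edges, standing on z = 0). A flat backrest 19 mm thick, 511 mm tall, spans the full seat width and rises from the seat top along its +y edge, rear face flush with the rear of the seat.


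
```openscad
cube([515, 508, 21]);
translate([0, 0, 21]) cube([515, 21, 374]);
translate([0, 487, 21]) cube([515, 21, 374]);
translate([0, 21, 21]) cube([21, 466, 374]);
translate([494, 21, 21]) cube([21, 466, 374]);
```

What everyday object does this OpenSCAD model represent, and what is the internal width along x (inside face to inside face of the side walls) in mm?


An open box. The internal width is 473 mm.

A 515×508 base slab with four walls standing on it — an open box. The base is 515 mm wide and the walls are 21 mm thick, so the internal width is 515 − 2 × 21 = 473 mm.


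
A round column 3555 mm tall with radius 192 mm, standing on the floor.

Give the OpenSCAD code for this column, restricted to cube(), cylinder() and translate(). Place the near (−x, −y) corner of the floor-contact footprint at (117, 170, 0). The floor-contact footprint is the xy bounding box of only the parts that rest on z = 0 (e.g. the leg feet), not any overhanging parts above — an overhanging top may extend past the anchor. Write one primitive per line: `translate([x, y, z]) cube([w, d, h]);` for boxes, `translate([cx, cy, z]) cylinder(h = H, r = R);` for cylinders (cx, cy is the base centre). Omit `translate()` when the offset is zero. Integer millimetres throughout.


translate([309, 362, 0]) cylinder(h = 3555, r = 192);


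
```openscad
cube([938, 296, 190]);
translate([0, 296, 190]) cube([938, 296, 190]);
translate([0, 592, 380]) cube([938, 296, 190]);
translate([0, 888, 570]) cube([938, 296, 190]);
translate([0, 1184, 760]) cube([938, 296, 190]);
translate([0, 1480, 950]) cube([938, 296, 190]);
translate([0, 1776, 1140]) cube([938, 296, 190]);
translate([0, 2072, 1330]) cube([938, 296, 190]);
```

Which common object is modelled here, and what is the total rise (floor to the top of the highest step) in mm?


A staircase. The total rise is 1520 mm.

8 identical blocks, each offset up and back from the previous — a staircase. Each step is 190 mm tall and there are 8 of them, so the total rise is 8 × 190 = 1520 mm.


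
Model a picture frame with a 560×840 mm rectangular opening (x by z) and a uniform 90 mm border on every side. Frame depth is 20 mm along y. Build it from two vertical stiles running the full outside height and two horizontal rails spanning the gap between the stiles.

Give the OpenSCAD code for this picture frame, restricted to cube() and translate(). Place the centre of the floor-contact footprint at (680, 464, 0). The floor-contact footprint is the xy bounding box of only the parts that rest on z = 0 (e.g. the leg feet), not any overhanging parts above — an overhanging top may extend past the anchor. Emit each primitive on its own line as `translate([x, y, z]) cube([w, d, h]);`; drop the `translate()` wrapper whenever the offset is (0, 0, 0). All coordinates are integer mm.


translate([310, 454, 0]) cube([90, 20, 1020]);
translate([960, 454, 0]) cube([90, 20, 1020]);
translate([400, 454, 0]) cube([560, 20, 90]);
translate([400, 454, 930]) cube([560, 20, 90]);
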